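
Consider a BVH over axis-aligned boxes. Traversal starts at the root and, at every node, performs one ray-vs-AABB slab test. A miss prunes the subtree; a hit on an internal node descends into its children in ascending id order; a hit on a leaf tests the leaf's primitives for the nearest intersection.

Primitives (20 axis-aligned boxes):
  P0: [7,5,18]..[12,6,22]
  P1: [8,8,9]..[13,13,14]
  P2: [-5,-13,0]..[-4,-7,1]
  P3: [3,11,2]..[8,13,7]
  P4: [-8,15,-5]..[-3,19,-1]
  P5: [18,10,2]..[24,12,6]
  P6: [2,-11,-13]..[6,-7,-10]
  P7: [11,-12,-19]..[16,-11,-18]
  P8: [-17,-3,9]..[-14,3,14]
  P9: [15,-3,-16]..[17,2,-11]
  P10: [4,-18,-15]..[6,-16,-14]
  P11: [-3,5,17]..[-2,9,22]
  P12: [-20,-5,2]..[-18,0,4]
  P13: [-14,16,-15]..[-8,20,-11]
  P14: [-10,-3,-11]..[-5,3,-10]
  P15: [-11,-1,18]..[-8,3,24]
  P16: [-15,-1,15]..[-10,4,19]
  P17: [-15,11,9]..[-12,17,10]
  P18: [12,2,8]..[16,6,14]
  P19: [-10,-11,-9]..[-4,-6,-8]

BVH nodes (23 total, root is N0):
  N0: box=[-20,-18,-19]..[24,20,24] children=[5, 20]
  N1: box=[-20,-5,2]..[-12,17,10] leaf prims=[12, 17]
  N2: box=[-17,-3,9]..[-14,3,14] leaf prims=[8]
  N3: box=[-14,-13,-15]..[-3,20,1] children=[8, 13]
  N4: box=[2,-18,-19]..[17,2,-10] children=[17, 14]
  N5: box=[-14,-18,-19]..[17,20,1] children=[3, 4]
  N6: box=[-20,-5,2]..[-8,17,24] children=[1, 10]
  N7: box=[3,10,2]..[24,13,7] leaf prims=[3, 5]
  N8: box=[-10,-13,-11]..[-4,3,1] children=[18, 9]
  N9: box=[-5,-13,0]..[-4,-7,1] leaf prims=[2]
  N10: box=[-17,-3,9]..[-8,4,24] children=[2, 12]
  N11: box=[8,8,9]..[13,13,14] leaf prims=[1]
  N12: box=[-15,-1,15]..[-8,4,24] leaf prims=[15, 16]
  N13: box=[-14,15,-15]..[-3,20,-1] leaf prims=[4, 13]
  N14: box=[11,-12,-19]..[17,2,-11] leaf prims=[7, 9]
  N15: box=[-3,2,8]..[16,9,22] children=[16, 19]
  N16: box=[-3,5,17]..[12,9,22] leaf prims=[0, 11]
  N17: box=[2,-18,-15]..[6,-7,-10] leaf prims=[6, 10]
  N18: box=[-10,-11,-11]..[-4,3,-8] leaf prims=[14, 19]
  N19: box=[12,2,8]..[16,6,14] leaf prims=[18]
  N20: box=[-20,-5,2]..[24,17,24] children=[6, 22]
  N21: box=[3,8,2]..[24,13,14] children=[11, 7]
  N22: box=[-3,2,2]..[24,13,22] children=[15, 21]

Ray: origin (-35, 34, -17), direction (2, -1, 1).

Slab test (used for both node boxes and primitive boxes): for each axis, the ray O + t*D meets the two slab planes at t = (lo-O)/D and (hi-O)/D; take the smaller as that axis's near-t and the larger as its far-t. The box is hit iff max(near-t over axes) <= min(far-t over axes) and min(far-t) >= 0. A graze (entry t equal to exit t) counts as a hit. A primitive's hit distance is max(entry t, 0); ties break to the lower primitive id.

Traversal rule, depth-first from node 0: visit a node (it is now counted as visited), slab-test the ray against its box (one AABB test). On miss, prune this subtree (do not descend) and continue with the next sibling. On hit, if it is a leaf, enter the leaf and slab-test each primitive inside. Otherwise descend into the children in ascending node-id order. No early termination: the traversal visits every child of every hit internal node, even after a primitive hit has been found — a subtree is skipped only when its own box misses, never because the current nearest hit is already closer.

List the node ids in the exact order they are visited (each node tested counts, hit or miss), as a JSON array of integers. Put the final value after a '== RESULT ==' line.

Trace the traversal:
N0 x:[15/2,59/2] y:[14,52] z:[-2,41] -> hit [14,59/2], descend [5, 20]
  N5 x:[21/2,26] y:[14,52] z:[-2,18] -> hit [14,18], descend [3, 4]
    N3 x:[21/2,16] y:[14,47] z:[2,18] -> hit [14,16], descend [8, 13]
      N8 x:[25/2,31/2] y:[31,47] z:[6,18] -> miss, prune
      N13 x:[21/2,16] y:[14,19] z:[2,16] -> hit [14,16] leaf, test {P4@t=15, P13(miss)}
    N4 x:[37/2,26] y:[32,52] z:[-2,7] -> miss, prune
  N20 x:[15/2,59/2] y:[17,39] z:[19,41] -> hit [19,59/2], descend [6, 22]
    N6 x:[15/2,27/2] y:[17,39] z:[19,41] -> miss, prune
    N22 x:[16,59/2] y:[21,32] z:[19,39] -> hit [21,59/2], descend [15, 21]
      N15 x:[16,51/2] y:[25,32] z:[25,39] -> hit [25,51/2], descend [16, 19]
        N16 x:[16,47/2] y:[25,29] z:[34,39] -> miss, prune
        N19 x:[47/2,51/2] y:[28,32] z:[25,31] -> miss, prune
      N21 x:[19,59/2] y:[21,26] z:[19,31] -> hit [21,26], descend [7, 11]
        N7 x:[19,59/2] y:[21,24] z:[19,24] -> hit [21,24] leaf, test {P3@t=21, P5(miss)}
        N11 x:[43/2,24] y:[21,26] z:[26,31] -> miss, prune

Visited [0, 5, 3, 8, 13, 4, 20, 6, 22, 15, 16, 19, 21, 7, 11]. Tests: 15 box, 2 leaf. Nearest: P4.

== RESULT ==
[0, 5, 3, 8, 13, 4, 20, 6, 22, 15, 16, 19, 21, 7, 11]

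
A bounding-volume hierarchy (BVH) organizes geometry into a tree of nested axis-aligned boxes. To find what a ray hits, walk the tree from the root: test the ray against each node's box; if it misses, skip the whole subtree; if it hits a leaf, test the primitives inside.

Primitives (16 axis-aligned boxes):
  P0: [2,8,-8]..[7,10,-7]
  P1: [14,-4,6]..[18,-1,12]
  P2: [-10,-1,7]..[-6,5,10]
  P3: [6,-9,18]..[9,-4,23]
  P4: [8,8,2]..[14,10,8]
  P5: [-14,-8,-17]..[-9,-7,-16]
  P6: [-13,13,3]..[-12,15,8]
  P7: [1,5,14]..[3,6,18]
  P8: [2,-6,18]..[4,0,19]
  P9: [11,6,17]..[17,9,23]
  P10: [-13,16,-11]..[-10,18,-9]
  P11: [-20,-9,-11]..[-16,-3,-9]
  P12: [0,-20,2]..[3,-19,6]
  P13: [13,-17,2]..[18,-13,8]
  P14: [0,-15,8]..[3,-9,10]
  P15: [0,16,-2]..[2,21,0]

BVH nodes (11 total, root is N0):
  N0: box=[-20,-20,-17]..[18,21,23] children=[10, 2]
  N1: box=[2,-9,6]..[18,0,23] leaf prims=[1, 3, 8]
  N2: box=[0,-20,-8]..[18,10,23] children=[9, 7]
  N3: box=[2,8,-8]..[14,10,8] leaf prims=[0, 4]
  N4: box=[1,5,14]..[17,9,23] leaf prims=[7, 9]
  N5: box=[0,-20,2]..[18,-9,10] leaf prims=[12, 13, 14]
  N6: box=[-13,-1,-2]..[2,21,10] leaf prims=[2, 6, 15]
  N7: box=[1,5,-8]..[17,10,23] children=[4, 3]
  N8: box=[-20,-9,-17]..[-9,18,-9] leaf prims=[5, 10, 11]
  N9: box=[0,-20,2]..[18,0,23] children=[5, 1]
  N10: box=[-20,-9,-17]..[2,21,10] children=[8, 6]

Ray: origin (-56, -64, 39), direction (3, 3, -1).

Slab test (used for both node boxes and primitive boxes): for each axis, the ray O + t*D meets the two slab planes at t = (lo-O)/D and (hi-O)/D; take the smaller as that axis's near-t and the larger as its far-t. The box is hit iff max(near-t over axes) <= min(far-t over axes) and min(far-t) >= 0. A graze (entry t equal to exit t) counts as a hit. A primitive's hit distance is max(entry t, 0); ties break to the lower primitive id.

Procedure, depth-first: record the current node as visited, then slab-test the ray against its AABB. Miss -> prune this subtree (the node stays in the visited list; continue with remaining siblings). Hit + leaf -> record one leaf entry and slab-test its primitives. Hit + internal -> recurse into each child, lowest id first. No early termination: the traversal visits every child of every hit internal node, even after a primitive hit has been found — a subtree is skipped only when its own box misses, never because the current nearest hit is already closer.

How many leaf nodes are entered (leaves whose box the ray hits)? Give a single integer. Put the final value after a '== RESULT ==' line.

Trace the traversal:
N0 x:[12,74/3] y:[44/3,85/3] z:[16,56] -> hit [16,74/3], descend [2, 10]
  N2 x:[56/3,74/3] y:[44/3,74/3] z:[16,47] -> hit [56/3,74/3], descend [7, 9]
    N7 x:[19,73/3] y:[23,74/3] z:[16,47] -> hit [23,73/3], descend [3, 4]
      N3 x:[58/3,70/3] y:[24,74/3] z:[31,47] -> miss, prune
      N4 x:[19,73/3] y:[23,73/3] z:[16,25] -> hit [23,73/3] leaf, test {P7(miss), P9(miss)}
    N9 x:[56/3,74/3] y:[44/3,64/3] z:[16,37] -> hit [56/3,64/3], descend [1, 5]
      N1 x:[58/3,74/3] y:[55/3,64/3] z:[16,33] -> hit [58/3,64/3] leaf, test {P1(miss), P3(miss), P8@t=20}
      N5 x:[56/3,74/3] y:[44/3,55/3] z:[29,37] -> miss, prune
  N10 x:[12,58/3] y:[55/3,85/3] z:[29,56] -> miss, prune

Visited [0, 2, 7, 3, 4, 9, 1, 5, 10]. Tests: 9 box, 2 leaf. Nearest: P8.

== RESULT ==
2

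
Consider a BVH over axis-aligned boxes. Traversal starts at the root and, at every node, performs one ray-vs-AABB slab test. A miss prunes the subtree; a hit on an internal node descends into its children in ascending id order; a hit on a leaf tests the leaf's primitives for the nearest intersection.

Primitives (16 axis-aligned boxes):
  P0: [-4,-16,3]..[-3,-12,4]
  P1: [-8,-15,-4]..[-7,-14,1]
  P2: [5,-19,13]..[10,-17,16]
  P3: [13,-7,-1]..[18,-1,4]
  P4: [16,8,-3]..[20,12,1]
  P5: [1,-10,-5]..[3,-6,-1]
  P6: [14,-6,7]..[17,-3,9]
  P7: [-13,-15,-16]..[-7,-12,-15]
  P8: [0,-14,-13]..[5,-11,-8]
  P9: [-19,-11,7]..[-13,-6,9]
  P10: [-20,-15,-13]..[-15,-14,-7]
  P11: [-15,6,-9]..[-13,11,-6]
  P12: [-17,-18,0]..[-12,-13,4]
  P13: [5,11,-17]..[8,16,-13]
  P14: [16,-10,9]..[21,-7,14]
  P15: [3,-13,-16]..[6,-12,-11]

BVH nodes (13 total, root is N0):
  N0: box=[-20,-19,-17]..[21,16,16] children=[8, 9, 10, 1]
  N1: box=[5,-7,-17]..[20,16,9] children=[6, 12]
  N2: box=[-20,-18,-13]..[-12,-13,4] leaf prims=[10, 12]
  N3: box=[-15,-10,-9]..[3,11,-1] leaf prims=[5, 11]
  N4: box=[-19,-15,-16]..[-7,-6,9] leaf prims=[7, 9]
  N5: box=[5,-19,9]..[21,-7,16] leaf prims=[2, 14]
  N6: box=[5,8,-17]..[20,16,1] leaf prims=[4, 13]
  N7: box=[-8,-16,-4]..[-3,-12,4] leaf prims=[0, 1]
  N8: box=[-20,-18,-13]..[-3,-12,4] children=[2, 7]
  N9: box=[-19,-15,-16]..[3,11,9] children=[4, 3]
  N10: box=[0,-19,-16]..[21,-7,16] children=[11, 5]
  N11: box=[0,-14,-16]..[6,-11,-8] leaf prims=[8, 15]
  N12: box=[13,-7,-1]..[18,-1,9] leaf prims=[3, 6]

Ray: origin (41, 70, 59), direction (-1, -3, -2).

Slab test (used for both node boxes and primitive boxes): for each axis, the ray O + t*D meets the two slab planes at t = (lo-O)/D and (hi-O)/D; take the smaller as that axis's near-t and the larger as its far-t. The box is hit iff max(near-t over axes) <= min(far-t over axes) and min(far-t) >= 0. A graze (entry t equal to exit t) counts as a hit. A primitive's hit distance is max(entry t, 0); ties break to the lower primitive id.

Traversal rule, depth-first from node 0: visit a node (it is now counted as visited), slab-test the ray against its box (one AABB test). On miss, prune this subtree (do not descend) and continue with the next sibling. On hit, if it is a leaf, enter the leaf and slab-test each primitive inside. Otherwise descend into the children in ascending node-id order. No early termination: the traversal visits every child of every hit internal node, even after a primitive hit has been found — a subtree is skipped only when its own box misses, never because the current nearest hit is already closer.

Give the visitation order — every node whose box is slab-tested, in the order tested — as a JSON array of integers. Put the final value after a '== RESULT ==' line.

Walk:
N0 x:[20,61] y:[18,89/3] z:[43/2,38] -> hit [43/2,89/3], descend [1, 8, 9, 10]
  N1 x:[21,36] y:[18,77/3] z:[25,38] -> hit [25,77/3], descend [6, 12]
    N6 x:[21,36] y:[18,62/3] z:[29,38] -> miss, prune
    N12 x:[23,28] y:[71/3,77/3] z:[25,30] -> hit [25,77/3] leaf, test {P3(miss), P6@t=25}
  N8 x:[44,61] y:[82/3,88/3] z:[55/2,36] -> miss, prune
  N9 x:[38,60] y:[59/3,85/3] z:[25,75/2] -> miss, prune
  N10 x:[20,41] y:[77/3,89/3] z:[43/2,75/2] -> hit [77/3,89/3], descend [5, 11]
    N5 x:[20,36] y:[77/3,89/3] z:[43/2,25] -> miss, prune
    N11 x:[35,41] y:[27,28] z:[67/2,75/2] -> miss, prune

Summary -> nodes [0, 1, 6, 12, 8, 9, 10, 5, 11]; box-tests=9; leaf-entries=1; first=P6

== RESULT ==
[0, 1, 6, 12, 8, 9, 10, 5, 11]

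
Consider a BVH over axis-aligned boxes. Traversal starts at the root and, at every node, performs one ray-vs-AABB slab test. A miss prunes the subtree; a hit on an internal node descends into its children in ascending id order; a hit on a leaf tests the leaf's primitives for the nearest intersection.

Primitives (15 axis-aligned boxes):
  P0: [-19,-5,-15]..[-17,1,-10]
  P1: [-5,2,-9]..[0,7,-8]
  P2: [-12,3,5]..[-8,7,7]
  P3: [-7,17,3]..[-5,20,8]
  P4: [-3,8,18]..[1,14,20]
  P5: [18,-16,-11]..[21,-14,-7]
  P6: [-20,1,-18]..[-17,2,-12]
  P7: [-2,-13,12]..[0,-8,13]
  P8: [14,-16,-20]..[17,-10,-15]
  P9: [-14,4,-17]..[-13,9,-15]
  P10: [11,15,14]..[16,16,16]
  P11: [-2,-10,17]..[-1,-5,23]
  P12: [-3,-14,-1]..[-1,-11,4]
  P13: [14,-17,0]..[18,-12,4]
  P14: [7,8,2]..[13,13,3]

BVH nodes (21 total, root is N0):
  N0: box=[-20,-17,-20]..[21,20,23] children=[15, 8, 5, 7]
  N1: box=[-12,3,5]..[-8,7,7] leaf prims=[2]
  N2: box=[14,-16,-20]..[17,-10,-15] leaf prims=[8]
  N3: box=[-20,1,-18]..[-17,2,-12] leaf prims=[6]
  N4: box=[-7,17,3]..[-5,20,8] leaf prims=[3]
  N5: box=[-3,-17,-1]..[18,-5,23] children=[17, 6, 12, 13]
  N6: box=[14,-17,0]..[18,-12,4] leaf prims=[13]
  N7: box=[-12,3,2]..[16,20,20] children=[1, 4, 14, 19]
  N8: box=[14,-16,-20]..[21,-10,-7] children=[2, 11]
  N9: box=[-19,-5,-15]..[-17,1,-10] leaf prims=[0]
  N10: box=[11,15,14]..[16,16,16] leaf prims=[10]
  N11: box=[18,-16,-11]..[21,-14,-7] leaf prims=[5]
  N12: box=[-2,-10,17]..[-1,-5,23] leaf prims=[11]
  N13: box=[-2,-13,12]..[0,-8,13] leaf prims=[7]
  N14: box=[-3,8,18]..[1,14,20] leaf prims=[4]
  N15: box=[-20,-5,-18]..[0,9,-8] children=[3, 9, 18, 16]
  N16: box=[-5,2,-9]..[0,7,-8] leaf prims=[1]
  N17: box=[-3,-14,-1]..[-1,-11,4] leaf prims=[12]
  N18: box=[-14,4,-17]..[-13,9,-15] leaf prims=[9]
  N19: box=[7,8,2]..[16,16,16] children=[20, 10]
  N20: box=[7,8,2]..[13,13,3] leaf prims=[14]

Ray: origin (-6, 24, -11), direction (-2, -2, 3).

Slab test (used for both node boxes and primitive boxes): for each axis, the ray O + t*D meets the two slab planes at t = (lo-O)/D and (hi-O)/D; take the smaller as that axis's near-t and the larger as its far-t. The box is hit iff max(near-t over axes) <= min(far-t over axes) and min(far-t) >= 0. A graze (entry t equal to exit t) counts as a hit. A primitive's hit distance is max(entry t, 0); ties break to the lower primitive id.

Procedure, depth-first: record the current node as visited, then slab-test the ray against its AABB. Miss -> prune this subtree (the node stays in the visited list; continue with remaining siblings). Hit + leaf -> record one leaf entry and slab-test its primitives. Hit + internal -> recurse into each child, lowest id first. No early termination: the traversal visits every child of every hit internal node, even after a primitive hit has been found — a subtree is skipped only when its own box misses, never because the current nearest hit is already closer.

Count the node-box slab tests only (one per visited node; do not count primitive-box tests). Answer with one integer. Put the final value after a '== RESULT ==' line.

Walk:
N0 x:[-27/2,7] y:[2,41/2] z:[-3,34/3] -> hit [2,7], descend [5, 7, 8, 15]
  N5 x:[-12,-3/2] y:[29/2,41/2] z:[10/3,34/3] -> miss, prune
  N7 x:[-11,3] y:[2,21/2] z:[13/3,31/3] -> miss, prune
  N8 x:[-27/2,-10] y:[17,20] z:[-3,4/3] -> miss, prune
  N15 x:[-3,7] y:[15/2,29/2] z:[-7/3,1] -> miss, prune

Summary -> nodes [0, 5, 7, 8, 15]; box-tests=5; leaf-entries=0; first=miss

== RESULT ==
5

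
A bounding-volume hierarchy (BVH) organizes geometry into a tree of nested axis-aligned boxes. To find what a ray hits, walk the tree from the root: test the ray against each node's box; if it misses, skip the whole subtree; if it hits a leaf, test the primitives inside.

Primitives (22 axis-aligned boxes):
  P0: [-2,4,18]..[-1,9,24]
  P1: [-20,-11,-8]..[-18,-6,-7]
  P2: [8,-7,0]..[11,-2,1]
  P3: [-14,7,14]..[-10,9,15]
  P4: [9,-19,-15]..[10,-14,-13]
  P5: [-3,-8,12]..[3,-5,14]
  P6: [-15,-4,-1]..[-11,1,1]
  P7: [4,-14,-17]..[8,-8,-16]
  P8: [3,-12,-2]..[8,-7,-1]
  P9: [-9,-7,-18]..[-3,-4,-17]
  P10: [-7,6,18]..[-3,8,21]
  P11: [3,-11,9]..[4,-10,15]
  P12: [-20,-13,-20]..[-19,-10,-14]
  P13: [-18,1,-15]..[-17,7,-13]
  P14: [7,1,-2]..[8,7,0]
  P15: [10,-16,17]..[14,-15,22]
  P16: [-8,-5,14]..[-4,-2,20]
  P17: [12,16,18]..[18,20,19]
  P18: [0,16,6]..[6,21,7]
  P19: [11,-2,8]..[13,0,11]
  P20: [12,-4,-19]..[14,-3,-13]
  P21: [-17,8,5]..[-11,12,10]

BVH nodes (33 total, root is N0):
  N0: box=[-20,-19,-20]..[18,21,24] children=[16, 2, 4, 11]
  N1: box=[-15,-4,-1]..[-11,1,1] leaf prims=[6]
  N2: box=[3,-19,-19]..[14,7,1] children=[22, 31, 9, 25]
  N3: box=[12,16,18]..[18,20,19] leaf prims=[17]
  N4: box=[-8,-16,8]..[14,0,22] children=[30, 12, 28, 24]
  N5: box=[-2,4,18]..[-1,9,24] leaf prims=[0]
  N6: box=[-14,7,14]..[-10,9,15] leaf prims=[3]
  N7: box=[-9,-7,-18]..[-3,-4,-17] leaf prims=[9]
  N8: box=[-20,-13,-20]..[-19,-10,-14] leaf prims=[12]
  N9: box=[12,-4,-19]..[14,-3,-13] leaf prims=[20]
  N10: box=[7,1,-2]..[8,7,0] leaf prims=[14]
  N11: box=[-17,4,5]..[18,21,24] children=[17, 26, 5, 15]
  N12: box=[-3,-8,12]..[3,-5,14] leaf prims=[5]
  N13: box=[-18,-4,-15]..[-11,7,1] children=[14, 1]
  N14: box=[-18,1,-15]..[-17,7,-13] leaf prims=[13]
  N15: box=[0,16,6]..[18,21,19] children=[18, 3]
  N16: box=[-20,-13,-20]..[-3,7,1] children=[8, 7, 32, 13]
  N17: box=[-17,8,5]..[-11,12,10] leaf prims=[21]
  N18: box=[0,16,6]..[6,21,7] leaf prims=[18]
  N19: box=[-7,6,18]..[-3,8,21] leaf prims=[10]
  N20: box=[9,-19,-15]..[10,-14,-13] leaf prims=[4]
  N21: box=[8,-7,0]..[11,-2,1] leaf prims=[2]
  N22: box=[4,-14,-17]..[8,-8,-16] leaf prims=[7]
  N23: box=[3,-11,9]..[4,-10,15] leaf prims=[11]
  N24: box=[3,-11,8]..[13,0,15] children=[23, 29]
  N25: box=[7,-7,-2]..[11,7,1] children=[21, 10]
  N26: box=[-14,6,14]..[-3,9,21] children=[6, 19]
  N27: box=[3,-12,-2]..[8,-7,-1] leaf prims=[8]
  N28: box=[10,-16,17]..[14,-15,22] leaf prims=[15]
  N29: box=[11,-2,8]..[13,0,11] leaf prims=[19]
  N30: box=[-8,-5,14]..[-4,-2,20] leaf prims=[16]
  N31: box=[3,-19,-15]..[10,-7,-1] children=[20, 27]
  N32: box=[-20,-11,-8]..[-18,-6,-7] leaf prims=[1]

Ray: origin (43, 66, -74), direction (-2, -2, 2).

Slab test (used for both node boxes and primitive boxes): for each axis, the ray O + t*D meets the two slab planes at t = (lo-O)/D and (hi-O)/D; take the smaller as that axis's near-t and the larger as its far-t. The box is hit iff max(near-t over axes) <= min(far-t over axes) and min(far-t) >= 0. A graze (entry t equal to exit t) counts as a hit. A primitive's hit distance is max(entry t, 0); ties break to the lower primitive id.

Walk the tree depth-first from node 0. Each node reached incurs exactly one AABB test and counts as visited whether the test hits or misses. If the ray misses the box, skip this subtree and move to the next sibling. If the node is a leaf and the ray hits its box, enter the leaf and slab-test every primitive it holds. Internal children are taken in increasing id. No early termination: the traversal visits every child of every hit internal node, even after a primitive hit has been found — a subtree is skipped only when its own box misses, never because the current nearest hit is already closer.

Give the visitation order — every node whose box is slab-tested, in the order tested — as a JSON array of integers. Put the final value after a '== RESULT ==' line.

Walk:
N0 x:[25/2,63/2] y:[45/2,85/2] z:[27,49] -> hit [27,63/2], descend [2, 4, 11, 16]
  N2 x:[29/2,20] y:[59/2,85/2] z:[55/2,75/2] -> miss, prune
  N4 x:[29/2,51/2] y:[33,41] z:[41,48] -> miss, prune
  N11 x:[25/2,30] y:[45/2,31] z:[79/2,49] -> miss, prune
  N16 x:[23,63/2] y:[59/2,79/2] z:[27,75/2] -> hit [59/2,63/2], descend [7, 8, 13, 32]
    N7 x:[23,26] y:[35,73/2] z:[28,57/2] -> miss, prune
    N8 x:[31,63/2] y:[38,79/2] z:[27,30] -> miss, prune
    N13 x:[27,61/2] y:[59/2,35] z:[59/2,75/2] -> hit [59/2,61/2], descend [1, 14]
      N1 x:[27,29] y:[65/2,35] z:[73/2,75/2] -> miss, prune
      N14 x:[30,61/2] y:[59/2,65/2] z:[59/2,61/2] -> hit [30,61/2] leaf, test {P13@t=30}
    N32 x:[61/2,63/2] y:[36,77/2] z:[33,67/2] -> miss, prune

11 AABB tests over nodes [0, 2, 4, 11, 16, 7, 8, 13, 1, 14, 32]; 1 leaf entered; closest P13.

== RESULT ==
[0, 2, 4, 11, 16, 7, 8, 13, 1, 14, 32]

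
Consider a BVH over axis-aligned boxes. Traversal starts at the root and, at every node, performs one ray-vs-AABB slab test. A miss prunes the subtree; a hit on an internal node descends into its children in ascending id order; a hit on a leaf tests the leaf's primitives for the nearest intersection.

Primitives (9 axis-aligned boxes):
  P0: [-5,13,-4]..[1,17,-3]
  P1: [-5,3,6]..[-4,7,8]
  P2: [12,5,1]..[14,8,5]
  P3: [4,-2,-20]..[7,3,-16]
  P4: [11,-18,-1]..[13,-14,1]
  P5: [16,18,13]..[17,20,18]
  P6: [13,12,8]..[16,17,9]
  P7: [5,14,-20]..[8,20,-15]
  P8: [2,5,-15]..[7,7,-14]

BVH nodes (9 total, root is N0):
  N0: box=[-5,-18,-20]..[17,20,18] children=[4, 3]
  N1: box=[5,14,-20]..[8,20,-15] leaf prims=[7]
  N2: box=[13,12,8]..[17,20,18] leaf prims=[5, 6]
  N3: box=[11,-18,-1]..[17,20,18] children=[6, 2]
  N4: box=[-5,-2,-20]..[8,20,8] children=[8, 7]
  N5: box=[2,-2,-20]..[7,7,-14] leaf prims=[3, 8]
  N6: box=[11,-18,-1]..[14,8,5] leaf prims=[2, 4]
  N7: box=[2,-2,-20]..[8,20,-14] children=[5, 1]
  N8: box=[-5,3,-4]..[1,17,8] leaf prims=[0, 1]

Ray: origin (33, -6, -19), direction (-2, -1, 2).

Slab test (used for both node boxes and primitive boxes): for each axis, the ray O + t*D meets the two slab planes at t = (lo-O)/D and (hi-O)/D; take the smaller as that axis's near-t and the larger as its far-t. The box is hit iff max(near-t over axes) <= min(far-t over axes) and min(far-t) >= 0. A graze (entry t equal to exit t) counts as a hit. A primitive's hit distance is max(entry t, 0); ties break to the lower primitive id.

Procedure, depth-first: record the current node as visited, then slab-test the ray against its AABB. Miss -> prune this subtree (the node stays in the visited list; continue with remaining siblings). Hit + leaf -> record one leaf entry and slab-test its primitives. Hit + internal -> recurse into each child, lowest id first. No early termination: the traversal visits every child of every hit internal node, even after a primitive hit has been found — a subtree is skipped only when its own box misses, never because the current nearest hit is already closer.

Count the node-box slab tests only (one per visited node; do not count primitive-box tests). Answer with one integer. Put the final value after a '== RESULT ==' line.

Traverse from the root:
N0 x:[8,19] y:[-26,12] z:[-1/2,37/2] -> hit [8,12], descend [3, 4]
  N3 x:[8,11] y:[-26,12] z:[9,37/2] -> hit [9,11], descend [2, 6]
    N2 x:[8,10] y:[-26,-18] z:[27/2,37/2] -> miss, prune
    N6 x:[19/2,11] y:[-14,12] z:[9,12] -> hit [19/2,11] leaf, test {P2(miss), P4@t=10}
  N4 x:[25/2,19] y:[-26,-4] z:[-1/2,27/2] -> miss, prune

Visited [0, 3, 2, 6, 4]. Tests: 5 box, 1 leaf. Nearest: P4.

== RESULT ==
5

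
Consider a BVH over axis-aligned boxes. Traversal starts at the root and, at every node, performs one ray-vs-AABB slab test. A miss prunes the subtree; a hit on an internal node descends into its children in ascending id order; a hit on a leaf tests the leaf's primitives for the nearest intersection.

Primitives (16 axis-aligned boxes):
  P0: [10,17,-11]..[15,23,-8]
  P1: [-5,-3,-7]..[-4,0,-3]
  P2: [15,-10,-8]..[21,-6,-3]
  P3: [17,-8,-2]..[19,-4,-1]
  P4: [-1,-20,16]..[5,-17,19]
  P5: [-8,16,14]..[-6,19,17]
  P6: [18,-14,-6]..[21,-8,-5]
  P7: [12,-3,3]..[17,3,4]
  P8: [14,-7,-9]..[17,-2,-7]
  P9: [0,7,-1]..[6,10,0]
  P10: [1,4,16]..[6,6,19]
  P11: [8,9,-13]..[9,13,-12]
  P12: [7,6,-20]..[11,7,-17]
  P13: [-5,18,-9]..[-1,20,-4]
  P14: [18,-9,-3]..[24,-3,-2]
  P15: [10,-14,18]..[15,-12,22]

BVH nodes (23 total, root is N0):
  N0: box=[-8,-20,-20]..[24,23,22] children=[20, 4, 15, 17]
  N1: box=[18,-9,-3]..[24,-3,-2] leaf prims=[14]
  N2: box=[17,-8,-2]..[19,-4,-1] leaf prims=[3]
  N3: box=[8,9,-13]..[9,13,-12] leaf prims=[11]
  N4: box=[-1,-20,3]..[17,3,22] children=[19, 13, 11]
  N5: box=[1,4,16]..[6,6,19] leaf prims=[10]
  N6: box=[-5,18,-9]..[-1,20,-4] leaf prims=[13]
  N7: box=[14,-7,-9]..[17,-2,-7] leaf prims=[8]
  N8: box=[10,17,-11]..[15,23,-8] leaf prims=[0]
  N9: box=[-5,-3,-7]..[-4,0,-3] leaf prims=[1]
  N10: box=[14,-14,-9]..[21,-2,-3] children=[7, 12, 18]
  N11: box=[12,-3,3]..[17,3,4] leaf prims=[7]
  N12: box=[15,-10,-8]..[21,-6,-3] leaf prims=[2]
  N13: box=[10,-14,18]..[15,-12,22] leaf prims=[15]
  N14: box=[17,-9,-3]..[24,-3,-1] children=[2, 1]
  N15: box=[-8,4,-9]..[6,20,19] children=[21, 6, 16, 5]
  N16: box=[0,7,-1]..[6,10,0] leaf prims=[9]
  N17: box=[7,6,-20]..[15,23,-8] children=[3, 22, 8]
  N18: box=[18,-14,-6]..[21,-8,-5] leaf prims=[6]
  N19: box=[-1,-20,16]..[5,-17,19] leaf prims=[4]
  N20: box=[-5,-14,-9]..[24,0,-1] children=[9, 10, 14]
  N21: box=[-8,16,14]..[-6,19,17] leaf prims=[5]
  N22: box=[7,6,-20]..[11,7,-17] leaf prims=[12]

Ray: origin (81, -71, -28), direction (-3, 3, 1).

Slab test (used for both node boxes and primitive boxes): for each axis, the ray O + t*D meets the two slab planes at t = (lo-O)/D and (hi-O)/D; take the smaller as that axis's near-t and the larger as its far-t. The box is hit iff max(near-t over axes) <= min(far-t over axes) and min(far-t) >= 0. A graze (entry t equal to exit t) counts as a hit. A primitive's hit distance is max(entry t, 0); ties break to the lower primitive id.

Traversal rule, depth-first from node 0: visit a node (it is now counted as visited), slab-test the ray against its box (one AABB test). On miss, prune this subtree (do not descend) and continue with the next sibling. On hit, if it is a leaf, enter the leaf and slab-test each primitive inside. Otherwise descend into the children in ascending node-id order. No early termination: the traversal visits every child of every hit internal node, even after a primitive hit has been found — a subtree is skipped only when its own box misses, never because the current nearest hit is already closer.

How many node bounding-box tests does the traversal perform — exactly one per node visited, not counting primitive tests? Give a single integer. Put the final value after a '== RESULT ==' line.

Trace the traversal:
N0 x:[19,89/3] y:[17,94/3] z:[8,50] -> hit [19,89/3], descend [4, 15, 17, 20]
  N4 x:[64/3,82/3] y:[17,74/3] z:[31,50] -> miss, prune
  N15 x:[25,89/3] y:[25,91/3] z:[19,47] -> hit [25,89/3], descend [5, 6, 16, 21]
    N5 x:[25,80/3] y:[25,77/3] z:[44,47] -> miss, prune
    N6 x:[82/3,86/3] y:[89/3,91/3] z:[19,24] -> miss, prune
    N16 x:[25,27] y:[26,27] z:[27,28] -> hit [27,27] leaf, test {P9@t=27}
    N21 x:[29,89/3] y:[29,30] z:[42,45] -> miss, prune
  N17 x:[22,74/3] y:[77/3,94/3] z:[8,20] -> miss, prune
  N20 x:[19,86/3] y:[19,71/3] z:[19,27] -> hit [19,71/3], descend [9, 10, 14]
    N9 x:[85/3,86/3] y:[68/3,71/3] z:[21,25] -> miss, prune
    N10 x:[20,67/3] y:[19,23] z:[19,25] -> hit [20,67/3], descend [7, 12, 18]
      N7 x:[64/3,67/3] y:[64/3,23] z:[19,21] -> miss, prune
      N12 x:[20,22] y:[61/3,65/3] z:[20,25] -> hit [61/3,65/3] leaf, test {P2@t=61/3}
      N18 x:[20,21] y:[19,21] z:[22,23] -> miss, prune
    N14 x:[19,64/3] y:[62/3,68/3] z:[25,27] -> miss, prune

Visited [0, 4, 15, 5, 6, 16, 21, 17, 20, 9, 10, 7, 12, 18, 14]. Tests: 15 box, 2 leaf. Nearest: P2.

== RESULT ==
15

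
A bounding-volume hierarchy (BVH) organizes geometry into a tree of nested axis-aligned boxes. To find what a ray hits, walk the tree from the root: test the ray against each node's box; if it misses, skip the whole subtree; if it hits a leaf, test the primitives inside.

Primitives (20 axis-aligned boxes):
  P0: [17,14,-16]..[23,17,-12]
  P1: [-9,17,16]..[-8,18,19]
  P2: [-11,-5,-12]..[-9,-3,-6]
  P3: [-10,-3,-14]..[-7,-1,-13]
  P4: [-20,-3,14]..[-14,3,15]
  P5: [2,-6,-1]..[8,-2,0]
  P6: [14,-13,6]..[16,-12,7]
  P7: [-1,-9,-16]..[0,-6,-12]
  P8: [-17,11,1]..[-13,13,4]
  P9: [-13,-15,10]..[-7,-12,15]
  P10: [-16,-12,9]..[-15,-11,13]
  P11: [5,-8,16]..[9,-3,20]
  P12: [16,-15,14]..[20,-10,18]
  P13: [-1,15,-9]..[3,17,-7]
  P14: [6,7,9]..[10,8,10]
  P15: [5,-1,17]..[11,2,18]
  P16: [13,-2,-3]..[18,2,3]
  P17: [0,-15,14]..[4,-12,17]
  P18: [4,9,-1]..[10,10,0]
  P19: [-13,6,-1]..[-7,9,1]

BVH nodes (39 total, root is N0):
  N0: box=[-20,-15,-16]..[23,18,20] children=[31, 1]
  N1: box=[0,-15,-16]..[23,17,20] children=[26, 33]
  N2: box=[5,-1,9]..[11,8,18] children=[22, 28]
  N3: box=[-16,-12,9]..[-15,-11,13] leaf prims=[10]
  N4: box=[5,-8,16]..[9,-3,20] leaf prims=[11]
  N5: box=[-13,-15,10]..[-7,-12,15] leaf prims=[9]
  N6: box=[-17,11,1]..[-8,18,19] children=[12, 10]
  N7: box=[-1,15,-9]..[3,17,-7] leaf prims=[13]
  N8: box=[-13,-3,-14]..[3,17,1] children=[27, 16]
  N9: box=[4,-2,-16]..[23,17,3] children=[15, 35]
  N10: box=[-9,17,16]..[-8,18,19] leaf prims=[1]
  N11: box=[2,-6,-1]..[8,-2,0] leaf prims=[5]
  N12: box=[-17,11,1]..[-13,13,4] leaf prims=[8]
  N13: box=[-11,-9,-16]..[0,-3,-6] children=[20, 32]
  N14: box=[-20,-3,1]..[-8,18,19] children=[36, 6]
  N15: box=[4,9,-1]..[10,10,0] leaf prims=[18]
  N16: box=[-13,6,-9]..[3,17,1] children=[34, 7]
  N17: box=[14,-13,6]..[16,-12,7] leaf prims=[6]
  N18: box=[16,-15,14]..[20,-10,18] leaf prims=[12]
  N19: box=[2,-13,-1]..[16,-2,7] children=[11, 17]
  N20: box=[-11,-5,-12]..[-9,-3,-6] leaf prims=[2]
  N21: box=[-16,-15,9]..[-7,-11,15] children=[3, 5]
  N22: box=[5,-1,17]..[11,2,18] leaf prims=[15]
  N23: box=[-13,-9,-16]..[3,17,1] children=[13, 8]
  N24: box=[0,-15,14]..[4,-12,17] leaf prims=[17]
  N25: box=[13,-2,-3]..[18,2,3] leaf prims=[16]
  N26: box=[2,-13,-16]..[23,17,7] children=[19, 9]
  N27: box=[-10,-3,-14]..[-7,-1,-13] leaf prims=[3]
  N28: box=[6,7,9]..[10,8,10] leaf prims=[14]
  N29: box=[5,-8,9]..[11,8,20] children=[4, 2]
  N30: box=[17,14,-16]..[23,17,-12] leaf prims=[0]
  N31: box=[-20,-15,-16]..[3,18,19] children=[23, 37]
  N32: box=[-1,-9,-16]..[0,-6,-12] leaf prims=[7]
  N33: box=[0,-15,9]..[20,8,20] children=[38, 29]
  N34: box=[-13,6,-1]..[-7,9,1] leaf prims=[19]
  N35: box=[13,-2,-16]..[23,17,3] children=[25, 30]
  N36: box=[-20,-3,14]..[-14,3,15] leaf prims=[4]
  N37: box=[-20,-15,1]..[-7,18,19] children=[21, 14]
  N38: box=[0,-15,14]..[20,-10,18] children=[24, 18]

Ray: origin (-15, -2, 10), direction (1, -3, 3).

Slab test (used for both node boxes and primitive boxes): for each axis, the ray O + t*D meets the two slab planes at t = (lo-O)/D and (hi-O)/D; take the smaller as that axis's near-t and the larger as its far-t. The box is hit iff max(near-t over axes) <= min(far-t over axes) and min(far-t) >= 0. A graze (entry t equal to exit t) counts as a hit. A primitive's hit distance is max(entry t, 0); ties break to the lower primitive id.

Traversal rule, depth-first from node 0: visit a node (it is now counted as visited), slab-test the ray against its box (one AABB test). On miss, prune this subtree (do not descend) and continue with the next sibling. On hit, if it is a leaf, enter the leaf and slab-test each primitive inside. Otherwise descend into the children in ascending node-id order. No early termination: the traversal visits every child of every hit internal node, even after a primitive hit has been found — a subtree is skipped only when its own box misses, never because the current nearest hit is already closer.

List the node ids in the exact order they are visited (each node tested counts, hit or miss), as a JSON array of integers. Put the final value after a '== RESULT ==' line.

Walk:
N0 x:[-5,38] y:[-20/3,13/3] z:[-26/3,10/3] -> hit [-5,10/3], descend [1, 31]
  N1 x:[15,38] y:[-19/3,13/3] z:[-26/3,10/3] -> miss, prune
  N31 x:[-5,18] y:[-20/3,13/3] z:[-26/3,3] -> hit [-5,3], descend [23, 37]
    N23 x:[2,18] y:[-19/3,7/3] z:[-26/3,-3] -> miss, prune
    N37 x:[-5,8] y:[-20/3,13/3] z:[-3,3] -> hit [-3,3], descend [14, 21]
      N14 x:[-5,7] y:[-20/3,1/3] z:[-3,3] -> hit [-3,1/3], descend [6, 36]
        N6 x:[-2,7] y:[-20/3,-13/3] z:[-3,3] -> miss, prune
        N36 x:[-5,1] y:[-5/3,1/3] z:[4/3,5/3] -> miss, prune
      N21 x:[-1,8] y:[3,13/3] z:[-1/3,5/3] -> miss, prune

9 AABB tests over nodes [0, 1, 31, 23, 37, 14, 6, 36, 21]; 0 leaves entered; closest miss.

== RESULT ==
[0, 1, 31, 23, 37, 14, 6, 36, 21]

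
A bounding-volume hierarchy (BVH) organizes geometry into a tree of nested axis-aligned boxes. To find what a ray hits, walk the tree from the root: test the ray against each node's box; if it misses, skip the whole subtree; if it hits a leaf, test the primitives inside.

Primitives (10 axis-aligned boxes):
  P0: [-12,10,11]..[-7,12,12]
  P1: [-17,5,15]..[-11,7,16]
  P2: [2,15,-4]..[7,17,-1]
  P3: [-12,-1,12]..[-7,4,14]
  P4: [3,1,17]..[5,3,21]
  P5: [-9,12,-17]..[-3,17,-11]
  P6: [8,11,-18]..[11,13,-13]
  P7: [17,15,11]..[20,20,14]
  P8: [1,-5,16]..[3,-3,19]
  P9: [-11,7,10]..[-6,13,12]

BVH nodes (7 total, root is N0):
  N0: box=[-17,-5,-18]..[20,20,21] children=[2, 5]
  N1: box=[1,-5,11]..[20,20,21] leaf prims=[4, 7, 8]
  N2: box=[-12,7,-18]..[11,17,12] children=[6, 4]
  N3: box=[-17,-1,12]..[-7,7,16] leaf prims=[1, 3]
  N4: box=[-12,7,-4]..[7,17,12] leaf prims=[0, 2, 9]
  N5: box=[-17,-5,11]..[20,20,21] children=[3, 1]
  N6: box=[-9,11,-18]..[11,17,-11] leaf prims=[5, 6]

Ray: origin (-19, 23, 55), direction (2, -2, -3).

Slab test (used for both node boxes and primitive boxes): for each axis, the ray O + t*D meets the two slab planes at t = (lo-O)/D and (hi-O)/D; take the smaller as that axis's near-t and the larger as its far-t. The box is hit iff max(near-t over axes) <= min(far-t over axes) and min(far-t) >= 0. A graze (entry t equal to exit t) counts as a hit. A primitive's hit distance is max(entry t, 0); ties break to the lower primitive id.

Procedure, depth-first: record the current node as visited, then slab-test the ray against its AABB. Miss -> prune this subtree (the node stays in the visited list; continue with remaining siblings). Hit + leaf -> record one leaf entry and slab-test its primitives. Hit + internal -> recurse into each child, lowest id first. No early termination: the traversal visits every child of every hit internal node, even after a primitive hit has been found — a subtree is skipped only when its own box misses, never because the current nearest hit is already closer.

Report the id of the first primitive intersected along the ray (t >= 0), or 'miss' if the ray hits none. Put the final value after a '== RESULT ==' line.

Trace the traversal:
N0 x:[1,39/2] y:[3/2,14] z:[34/3,73/3] -> hit [34/3,14], descend [2, 5]
  N2 x:[7/2,15] y:[3,8] z:[43/3,73/3] -> miss, prune
  N5 x:[1,39/2] y:[3/2,14] z:[34/3,44/3] -> hit [34/3,14], descend [1, 3]
    N1 x:[10,39/2] y:[3/2,14] z:[34/3,44/3] -> hit [34/3,14] leaf, test {P4(miss), P7(miss), P8(miss)}
    N3 x:[1,6] y:[8,12] z:[13,43/3] -> miss, prune

5 AABB tests over nodes [0, 2, 5, 1, 3]; 1 leaf entered; closest miss.

== RESULT ==
miss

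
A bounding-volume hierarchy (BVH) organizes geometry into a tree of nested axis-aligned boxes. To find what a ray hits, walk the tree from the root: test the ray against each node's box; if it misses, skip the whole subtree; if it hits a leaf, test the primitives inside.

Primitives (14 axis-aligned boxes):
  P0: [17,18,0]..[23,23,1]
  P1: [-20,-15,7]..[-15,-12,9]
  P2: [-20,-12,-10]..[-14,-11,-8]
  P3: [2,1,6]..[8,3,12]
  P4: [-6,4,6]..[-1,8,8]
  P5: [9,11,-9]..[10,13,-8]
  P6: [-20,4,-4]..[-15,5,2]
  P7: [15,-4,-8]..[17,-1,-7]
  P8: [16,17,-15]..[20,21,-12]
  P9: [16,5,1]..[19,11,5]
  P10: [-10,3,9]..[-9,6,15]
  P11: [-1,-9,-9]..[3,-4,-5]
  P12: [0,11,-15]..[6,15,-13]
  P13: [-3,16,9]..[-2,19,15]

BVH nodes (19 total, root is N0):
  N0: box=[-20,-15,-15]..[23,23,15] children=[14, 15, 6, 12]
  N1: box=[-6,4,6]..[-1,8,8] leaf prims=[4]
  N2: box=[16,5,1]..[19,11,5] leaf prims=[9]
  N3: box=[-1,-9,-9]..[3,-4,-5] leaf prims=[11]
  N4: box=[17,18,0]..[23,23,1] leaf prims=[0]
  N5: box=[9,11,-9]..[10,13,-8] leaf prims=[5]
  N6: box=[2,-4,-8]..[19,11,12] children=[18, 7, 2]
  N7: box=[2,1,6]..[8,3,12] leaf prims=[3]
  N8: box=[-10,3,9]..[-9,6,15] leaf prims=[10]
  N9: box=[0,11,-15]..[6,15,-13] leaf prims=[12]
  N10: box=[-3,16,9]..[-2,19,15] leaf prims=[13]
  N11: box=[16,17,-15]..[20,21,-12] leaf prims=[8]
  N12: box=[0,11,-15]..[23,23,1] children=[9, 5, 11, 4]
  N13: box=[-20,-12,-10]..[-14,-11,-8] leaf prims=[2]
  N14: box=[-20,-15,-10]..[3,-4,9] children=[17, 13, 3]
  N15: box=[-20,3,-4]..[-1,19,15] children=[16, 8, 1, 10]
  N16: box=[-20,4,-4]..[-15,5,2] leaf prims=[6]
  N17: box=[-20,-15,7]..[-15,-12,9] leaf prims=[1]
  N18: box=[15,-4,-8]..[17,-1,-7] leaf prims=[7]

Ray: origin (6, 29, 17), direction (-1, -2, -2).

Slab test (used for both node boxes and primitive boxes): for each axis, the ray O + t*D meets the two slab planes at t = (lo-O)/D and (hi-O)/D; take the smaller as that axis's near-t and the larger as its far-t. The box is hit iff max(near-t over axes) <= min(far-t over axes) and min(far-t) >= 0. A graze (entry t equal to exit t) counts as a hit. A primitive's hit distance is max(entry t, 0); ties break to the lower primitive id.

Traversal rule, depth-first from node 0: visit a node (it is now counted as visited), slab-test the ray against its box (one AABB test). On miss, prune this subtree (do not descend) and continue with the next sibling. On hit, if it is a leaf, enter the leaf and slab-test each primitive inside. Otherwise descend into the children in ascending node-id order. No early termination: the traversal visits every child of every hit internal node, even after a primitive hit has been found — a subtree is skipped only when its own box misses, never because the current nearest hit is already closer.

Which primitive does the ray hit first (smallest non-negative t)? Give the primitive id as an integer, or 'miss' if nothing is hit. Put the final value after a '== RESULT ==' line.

Walk:
N0 x:[-17,26] y:[3,22] z:[1,16] -> hit [3,16], descend [6, 12, 14, 15]
  N6 x:[-13,4] y:[9,33/2] z:[5/2,25/2] -> miss, prune
  N12 x:[-17,6] y:[3,9] z:[8,16] -> miss, prune
  N14 x:[3,26] y:[33/2,22] z:[4,27/2] -> miss, prune
  N15 x:[7,26] y:[5,13] z:[1,21/2] -> hit [7,21/2], descend [1, 8, 10, 16]
    N1 x:[7,12] y:[21/2,25/2] z:[9/2,11/2] -> miss, prune
    N8 x:[15,16] y:[23/2,13] z:[1,4] -> miss, prune
    N10 x:[8,9] y:[5,13/2] z:[1,4] -> miss, prune
    N16 x:[21,26] y:[12,25/2] z:[15/2,21/2] -> miss, prune

9 AABB tests over nodes [0, 6, 12, 14, 15, 1, 8, 10, 16]; 0 leaves entered; closest miss.

== RESULT ==
miss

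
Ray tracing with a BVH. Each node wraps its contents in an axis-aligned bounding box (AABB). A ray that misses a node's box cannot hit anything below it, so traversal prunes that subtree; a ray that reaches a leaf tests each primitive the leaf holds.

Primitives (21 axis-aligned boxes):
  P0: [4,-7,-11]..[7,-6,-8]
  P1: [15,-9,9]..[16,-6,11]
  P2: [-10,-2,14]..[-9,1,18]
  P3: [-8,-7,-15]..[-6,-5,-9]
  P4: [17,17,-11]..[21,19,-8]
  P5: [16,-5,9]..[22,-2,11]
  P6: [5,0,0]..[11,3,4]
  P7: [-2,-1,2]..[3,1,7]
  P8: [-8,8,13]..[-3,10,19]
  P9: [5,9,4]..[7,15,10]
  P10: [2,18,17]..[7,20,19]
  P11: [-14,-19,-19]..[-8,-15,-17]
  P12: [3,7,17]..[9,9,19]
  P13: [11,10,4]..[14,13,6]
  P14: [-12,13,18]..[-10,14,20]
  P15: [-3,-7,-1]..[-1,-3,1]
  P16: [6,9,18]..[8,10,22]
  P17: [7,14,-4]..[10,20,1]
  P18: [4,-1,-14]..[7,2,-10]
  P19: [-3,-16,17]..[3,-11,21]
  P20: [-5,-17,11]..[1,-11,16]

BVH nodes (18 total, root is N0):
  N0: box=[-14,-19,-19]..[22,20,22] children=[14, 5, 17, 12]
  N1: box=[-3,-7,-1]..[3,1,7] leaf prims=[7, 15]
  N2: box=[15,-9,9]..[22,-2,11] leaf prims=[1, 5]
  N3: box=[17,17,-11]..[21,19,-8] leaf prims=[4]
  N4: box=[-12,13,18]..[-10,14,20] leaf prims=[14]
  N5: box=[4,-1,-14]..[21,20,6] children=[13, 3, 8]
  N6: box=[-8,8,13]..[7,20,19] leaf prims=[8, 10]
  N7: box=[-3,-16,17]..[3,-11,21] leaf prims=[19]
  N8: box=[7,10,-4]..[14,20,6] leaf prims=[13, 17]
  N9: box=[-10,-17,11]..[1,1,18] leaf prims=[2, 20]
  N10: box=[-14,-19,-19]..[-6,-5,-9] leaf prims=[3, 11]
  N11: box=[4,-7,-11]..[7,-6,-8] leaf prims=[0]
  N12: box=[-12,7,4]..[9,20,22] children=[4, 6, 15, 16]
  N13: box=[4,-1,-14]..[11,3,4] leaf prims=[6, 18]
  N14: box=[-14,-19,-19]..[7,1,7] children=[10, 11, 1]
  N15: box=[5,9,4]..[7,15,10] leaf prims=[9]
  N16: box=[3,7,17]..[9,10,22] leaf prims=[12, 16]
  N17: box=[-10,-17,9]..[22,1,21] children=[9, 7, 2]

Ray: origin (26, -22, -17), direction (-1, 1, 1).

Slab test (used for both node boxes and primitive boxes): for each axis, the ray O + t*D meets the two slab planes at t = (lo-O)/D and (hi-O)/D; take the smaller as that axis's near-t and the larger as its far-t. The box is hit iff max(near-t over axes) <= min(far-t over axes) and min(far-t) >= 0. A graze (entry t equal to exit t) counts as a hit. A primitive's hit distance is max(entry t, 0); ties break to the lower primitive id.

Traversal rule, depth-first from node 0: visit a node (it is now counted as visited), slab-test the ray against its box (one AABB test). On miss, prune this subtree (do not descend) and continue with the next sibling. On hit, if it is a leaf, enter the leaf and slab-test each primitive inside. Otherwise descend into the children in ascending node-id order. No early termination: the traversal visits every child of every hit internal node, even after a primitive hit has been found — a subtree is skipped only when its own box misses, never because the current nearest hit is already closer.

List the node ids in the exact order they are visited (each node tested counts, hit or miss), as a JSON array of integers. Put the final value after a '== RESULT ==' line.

Walk:
N0 x:[4,40] y:[3,42] z:[-2,39] -> hit [4,39], descend [5, 12, 14, 17]
  N5 x:[5,22] y:[21,42] z:[3,23] -> hit [21,22], descend [3, 8, 13]
    N3 x:[5,9] y:[39,41] z:[6,9] -> miss, prune
    N8 x:[12,19] y:[32,42] z:[13,23] -> miss, prune
    N13 x:[15,22] y:[21,25] z:[3,21] -> hit [21,21] leaf, test {P6(miss), P18(miss)}
  N12 x:[17,38] y:[29,42] z:[21,39] -> hit [29,38], descend [4, 6, 15, 16]
    N4 x:[36,38] y:[35,36] z:[35,37] -> hit [36,36] leaf, test {P14@t=36}
    N6 x:[19,34] y:[30,42] z:[30,36] -> hit [30,34] leaf, test {P8@t=30, P10(miss)}
    N15 x:[19,21] y:[31,37] z:[21,27] -> miss, prune
    N16 x:[17,23] y:[29,32] z:[34,39] -> miss, prune
  N14 x:[19,40] y:[3,23] z:[-2,24] -> hit [19,23], descend [1, 10, 11]
    N1 x:[23,29] y:[15,23] z:[16,24] -> hit [23,23] leaf, test {P7@t=23, P15(miss)}
    N10 x:[32,40] y:[3,17] z:[-2,8] -> miss, prune
    N11 x:[19,22] y:[15,16] z:[6,9] -> miss, prune
  N17 x:[4,36] y:[5,23] z:[26,38] -> miss, prune

15 AABB tests over nodes [0, 5, 3, 8, 13, 12, 4, 6, 15, 16, 14, 1, 10, 11, 17]; 4 leaves entered; closest P7.

== RESULT ==
[0, 5, 3, 8, 13, 12, 4, 6, 15, 16, 14, 1, 10, 11, 17]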